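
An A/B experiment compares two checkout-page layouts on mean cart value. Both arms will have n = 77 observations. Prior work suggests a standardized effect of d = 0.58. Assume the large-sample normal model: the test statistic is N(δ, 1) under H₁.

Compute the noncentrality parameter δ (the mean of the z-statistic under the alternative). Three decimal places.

δ ≈ 3.599

δ = d·√(n/2) = 0.58 × √(77/2) = 3.5988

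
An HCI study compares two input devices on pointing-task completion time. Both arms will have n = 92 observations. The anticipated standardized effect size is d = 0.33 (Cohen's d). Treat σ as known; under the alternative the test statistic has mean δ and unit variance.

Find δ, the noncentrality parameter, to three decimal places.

δ = d·√(n/2) = 0.33 × √(92/2) = 2.2382

δ ≈ 2.238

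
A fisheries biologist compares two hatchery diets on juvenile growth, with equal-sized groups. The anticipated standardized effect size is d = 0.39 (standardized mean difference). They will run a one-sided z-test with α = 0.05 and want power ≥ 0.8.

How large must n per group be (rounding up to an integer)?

n = 82 per group

For power 0.8 need Φ(δ − z_{0.05}) = 0.8, so δ = z_{0.05} + z_{0.20} = 1.645 + 0.842 = 2.486.
δ = d·√(n/2) ⇒ n = 2(δ/d)² = 2 × (2.486 / 0.39)² = 81.30.
Round up to the next whole unit.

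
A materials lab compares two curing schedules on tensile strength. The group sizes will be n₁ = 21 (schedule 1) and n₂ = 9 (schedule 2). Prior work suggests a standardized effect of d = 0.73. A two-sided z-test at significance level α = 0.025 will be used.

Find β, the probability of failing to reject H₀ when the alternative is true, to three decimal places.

β ≈ 0.659

Noncentrality parameter: δ = d / √(1/n₁ + 1/n₂) = 0.73 / √(1/21 + 1/9) = 1.8323
Critical value for a two-sided test at α = 0.025: z_{α/2} = 2.241.
Power = Φ(δ − 2.241) + Φ(−δ − 2.241) = Φ(-0.409) + Φ(-4.074) = 0.3412 + 0.0000 = 0.3412.
Type II error: β = 1 − power = 1 − 0.3412 = 0.6588.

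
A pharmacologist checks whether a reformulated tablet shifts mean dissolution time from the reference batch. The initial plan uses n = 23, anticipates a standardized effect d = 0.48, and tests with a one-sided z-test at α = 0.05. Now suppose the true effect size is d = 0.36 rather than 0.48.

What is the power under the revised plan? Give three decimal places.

With d = 0.36: δ = d·√n = 0.36 × √23 = 1.7265. Critical value z_{0.05} = 1.645.
Revised power = P(Z > 1.645 − δ) = Φ(0.082) = 0.5325.

Power ≈ 0.533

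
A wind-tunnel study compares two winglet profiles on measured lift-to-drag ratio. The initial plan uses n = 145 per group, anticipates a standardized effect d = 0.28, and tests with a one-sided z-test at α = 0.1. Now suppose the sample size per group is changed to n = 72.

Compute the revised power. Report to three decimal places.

With n = 72 per group: δ = d·√(n/2) = 0.28 × √(72/2) = 1.6800. Critical value z_{0.1} = 1.282.
Revised power = Φ(δ − 1.282) = Φ(0.398) = 0.6549.

Power ≈ 0.655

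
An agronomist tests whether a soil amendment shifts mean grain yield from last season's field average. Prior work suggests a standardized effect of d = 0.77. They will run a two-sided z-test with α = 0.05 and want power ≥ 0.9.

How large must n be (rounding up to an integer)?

n = 18

Set Φ(δ − 1.960) = 0.9; then δ − 1.960 = Φ⁻¹(0.9) = 1.282, giving δ = 3.242.
(For δ > 0 the lower-tail rejection region contributes negligibly to power, so the one-term inversion is standard.)
δ = d·√n ⇒ n = (δ/d)² = (3.242 / 0.77)² = 17.72.
Round up to the next whole unit.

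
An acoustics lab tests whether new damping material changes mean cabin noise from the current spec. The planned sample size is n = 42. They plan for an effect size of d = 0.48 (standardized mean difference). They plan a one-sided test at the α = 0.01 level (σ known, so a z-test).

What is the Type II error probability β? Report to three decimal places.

β ≈ 0.216

Noncentrality parameter: λ = d·√n = 0.48 × √42 = 3.1108
One-sided α = 0.01 → critical value z_{0.01} = 2.326.
Power = Φ(λ − 2.326) = Φ(0.784) = 0.7836.
Type II error: β = 1 − power = 1 − 0.7836 = 0.2164.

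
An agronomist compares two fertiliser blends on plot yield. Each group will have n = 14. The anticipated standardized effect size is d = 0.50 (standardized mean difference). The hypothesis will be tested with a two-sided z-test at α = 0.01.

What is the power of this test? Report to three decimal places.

Noncentrality parameter: δ = d·√(n/2) = 0.50 × √(14/2) = 1.3229
Critical value for a two-sided test at α = 0.01: z_{α/2} = 2.576.
Power = Φ(δ − 2.576) + Φ(−δ − 2.576) = Φ(-1.253) + Φ(-3.899) = 0.1051 + 0.0000 = 0.1052.

Power ≈ 0.105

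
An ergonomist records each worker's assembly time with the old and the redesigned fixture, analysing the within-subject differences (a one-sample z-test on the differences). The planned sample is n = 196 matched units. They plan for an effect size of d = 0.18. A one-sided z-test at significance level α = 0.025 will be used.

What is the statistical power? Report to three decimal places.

Noncentrality parameter: δ = d·√n = 0.18 × √196 = 2.5200
Critical value for a one-sided test at α = 0.025: z_α = 1.960.
Power = P(Z > 1.960 − δ) = Φ(0.560) = 0.7123.

Power ≈ 0.712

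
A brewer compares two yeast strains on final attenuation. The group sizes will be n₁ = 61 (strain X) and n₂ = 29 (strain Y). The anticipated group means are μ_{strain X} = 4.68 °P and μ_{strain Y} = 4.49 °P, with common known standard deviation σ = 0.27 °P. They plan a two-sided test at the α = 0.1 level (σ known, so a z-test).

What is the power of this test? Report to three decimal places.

Power ≈ 0.930

Standardized effect: d = |μ_{strain X} − μ_{strain Y}| / σ = |4.68 − 4.49| / 0.27 = 0.7037
Noncentrality parameter: δ = d / √(1/n₁ + 1/n₂) = 0.7037 / √(1/61 + 1/29) = 3.1198
Two-sided α = 0.1 → critical value z_{0.05} = 1.645.
Power = Φ(δ − 1.645) + Φ(−δ − 1.645) = Φ(1.475) + Φ(-4.765) = 0.9299 + 0.0000 = 0.9299.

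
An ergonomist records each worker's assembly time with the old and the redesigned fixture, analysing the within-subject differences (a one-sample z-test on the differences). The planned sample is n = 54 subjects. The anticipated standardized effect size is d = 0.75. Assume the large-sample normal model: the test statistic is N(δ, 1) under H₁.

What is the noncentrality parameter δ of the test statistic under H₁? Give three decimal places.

δ ≈ 5.511

The noncentrality parameter scales effect size by the design's sample-size factor: δ = d·√n = 0.75 × √54 = 5.5114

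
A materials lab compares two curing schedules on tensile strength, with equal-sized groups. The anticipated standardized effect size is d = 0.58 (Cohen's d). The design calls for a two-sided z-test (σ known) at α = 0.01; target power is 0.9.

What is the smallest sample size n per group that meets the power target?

Set Φ(δ − 2.576) = 0.9; then δ − 2.576 = Φ⁻¹(0.9) = 1.282, giving δ = 3.857.
(For δ > 0 the lower-tail rejection region contributes negligibly to power, so the one-term inversion is standard.)
δ = d·√(n/2) ⇒ n = 2(δ/d)² = 2 × (3.857 / 0.58)² = 88.46.
Round up to the next whole unit.

n = 89 per group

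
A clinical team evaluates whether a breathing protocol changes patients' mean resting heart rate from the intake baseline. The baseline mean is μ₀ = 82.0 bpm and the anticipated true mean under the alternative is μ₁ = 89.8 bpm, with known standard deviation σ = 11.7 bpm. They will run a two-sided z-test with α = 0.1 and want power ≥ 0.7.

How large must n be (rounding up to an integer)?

Standardized effect: d = |μ₁ − μ₀| / σ = |89.8 − 82.0| / 11.7 = 0.6667
For power 0.7 need Φ(δ − z_{0.05}) = 0.7, so δ = z_{0.05} + z_{0.30} = 1.645 + 0.524 = 2.169.
(For δ > 0 the lower-tail rejection region contributes negligibly to power, so the one-term inversion is standard.)
δ = d·√n ⇒ n = (δ/d)² = (2.169 / 0.6667)² = 10.59.
Round up to the next whole unit.

n = 11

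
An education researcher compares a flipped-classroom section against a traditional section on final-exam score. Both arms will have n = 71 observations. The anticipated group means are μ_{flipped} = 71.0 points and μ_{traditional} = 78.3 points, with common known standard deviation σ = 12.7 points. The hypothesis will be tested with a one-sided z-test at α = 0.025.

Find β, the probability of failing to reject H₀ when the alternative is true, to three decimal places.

β ≈ 0.071

Standardized effect: d = |μ_{flipped} − μ_{traditional}| / σ = |71.0 − 78.3| / 12.7 = 0.5748
Noncentrality parameter: λ = d·√(n/2) = 0.5748 × √(71/2) = 3.4248
Critical value for a one-sided test at α = 0.025: z_α = 1.960.
Power = P(Z > 1.960 − λ) = Φ(1.465) = 0.9285.
Type II error: β = 1 − power = 1 − 0.9285 = 0.0715.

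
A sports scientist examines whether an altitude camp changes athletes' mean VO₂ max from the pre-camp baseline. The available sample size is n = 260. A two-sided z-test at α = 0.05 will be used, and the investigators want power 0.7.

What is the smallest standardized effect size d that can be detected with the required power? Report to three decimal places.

d ≈ 0.154

Need Φ(δ − 1.960) = 0.7, so δ = 1.960 + 0.524 = 2.484.
(The second rejection-region term Φ(−δ − z_{α/2}) is negligible and dropped.)
δ = d·√n ⇒ d = δ/√n = 2.484/√260 = 0.1541.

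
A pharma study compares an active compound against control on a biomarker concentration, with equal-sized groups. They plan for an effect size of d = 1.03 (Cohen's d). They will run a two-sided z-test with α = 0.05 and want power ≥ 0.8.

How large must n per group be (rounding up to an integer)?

n = 15 per group

Set Φ(δ − 1.960) = 0.8; then δ − 1.960 = Φ⁻¹(0.8) = 0.842, giving δ = 2.802.
(The Φ(−δ − z_{α/2}) term is vanishingly small for δ > 0 and is dropped in the standard sample-size formula.)
δ = d·√(n/2) ⇒ n = 2(δ/d)² = 2 × (2.802 / 1.03)² = 14.80.
Rounding up, n = 15 per group.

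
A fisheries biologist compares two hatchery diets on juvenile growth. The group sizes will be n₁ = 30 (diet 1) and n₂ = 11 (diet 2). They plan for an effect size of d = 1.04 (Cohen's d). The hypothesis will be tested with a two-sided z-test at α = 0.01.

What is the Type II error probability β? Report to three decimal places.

Noncentrality parameter: δ = d / √(1/n₁ + 1/n₂) = 1.04 / √(1/30 + 1/11) = 2.9505
Two-sided α = 0.01 → critical value z_{0.005} = 2.576.
Power = Φ(δ − 2.576) + Φ(−δ − 2.576) = Φ(0.375) + Φ(-5.526) = 0.6461 + 0.0000 = 0.6461.
Type II error: β = 1 − power = 1 − 0.6461 = 0.3539.

β ≈ 0.354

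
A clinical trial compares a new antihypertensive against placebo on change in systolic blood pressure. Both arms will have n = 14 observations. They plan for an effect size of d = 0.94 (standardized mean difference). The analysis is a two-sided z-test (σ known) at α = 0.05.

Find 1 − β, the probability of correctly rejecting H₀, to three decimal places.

Power ≈ 0.701

Noncentrality parameter: λ = d·√(n/2) = 0.94 × √(14/2) = 2.4870
Critical value for a two-sided test at α = 0.05: z_{α/2} = 1.960.
Power = Φ(λ − 1.960) + Φ(−λ − 1.960) = Φ(0.527) + Φ(-4.447) = 0.7009 + 0.0000 = 0.7009.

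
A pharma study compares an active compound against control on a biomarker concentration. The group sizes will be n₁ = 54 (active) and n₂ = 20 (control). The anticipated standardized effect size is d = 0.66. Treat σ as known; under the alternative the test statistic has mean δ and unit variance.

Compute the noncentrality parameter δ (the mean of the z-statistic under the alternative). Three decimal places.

δ ≈ 2.521

δ = d / √(1/n₁ + 1/n₂) = 0.66 / √(1/54 + 1/20) = 2.5214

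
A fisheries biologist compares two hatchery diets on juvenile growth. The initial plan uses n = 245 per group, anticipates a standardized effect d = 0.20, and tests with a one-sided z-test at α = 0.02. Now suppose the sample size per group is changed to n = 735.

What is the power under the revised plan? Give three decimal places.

With n = 735 per group: δ = d·√(n/2) = 0.20 × √(735/2) = 3.8341. Critical value z_{0.02} = 2.054.
Revised power = Φ(δ − 2.054) = Φ(1.780) = 0.9625.

Power ≈ 0.962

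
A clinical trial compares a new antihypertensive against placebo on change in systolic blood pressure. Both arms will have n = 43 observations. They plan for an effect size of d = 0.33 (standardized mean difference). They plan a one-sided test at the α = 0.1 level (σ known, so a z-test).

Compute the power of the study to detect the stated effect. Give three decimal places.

Power ≈ 0.598

Noncentrality parameter: λ = d·√(n/2) = 0.33 × √(43/2) = 1.5301
Critical value for a one-sided test at α = 0.1: z_α = 1.282.
Power = P(Z > 1.282 − λ) = Φ(0.249) = 0.5982.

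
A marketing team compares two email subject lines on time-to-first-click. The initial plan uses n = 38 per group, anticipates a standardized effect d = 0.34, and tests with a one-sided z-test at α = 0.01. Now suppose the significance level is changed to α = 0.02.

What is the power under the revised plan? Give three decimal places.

Power ≈ 0.284

δ = d·√(n/2) = 0.34 × √(38/2) = 1.4820 (unchanged). New critical value: z_{0.02} = 2.054.
Revised power = Φ(δ − 2.054) = Φ(-0.572) = 0.2838.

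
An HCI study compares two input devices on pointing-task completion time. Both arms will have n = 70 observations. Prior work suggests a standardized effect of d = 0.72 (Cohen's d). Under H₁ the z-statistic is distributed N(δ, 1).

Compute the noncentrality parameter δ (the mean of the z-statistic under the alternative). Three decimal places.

δ = d·√(n/2) = 0.72 × √(70/2) = 4.2596

δ ≈ 4.260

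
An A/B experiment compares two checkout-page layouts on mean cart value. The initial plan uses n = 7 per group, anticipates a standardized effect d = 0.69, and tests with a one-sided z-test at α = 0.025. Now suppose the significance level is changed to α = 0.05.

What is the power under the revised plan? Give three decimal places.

Power ≈ 0.362

δ = d·√(n/2) = 0.69 × √(7/2) = 1.2909 (unchanged). New critical value: z_{0.05} = 1.645.
Revised power = P(Z > 1.645 − δ) = Φ(-0.354) = 0.3617.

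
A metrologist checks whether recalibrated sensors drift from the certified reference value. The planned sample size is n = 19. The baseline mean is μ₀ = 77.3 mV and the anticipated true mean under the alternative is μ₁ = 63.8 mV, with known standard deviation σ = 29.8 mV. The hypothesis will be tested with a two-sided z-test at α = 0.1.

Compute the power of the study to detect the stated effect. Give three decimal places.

Standardized effect: d = |μ₁ − μ₀| / σ = |63.8 − 77.3| / 29.8 = 0.4530
Noncentrality parameter: δ = d·√n = 0.4530 × √19 = 1.9747
Critical value for a two-sided test at α = 0.1: z_{α/2} = 1.645.
Power = Φ(δ − 1.645) + Φ(−δ − 1.645) = Φ(0.330) + Φ(-3.620) = 0.6292 + 0.0001 = 0.6294.

Power ≈ 0.629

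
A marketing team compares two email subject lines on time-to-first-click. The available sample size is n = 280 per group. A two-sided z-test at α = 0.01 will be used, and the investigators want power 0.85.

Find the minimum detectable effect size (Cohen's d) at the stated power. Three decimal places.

Required noncentrality: δ = z_{0.005} + z_{0.15} = 2.576 + 1.036 = 3.612.
(Lower-tail contribution to power is negligible for δ > 0.)
δ = d·√(n/2) ⇒ d = δ/√(n/2) = 3.612/√(280/2) = 0.3053.

d ≈ 0.305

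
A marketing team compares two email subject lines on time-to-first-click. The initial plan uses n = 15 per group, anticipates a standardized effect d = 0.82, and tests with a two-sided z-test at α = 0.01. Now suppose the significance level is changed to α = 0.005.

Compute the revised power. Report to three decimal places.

δ = d·√(n/2) = 0.82 × √(15/2) = 2.2457 (unchanged). New critical value: z_{0.0025} = 2.807.
Revised power = Φ(δ − 2.807) + Φ(−δ − 2.807) = Φ(-0.561) + Φ(-5.053) = 0.2873 + 0.0000 = 0.2873.

Power ≈ 0.287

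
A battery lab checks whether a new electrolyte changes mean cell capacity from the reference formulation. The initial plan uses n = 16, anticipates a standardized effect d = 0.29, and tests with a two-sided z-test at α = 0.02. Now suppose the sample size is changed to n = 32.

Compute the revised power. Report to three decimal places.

Power ≈ 0.246

With n = 32: δ = d·√n = 0.29 × √32 = 1.6405. Critical value z_{0.01} = 2.326.
Revised power = Φ(δ − 2.326) + Φ(−δ − 2.326) = Φ(-0.686) + Φ(-3.967) = 0.2464 + 0.0000 = 0.2464.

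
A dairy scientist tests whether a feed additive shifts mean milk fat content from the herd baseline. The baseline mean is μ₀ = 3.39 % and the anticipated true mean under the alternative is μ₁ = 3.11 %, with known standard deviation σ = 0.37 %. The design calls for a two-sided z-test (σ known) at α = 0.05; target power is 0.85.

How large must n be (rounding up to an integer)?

n = 16

Standardized effect: d = |μ₁ − μ₀| / σ = |3.11 − 3.39| / 0.37 = 0.7568
For power 0.85 need Φ(δ − z_{0.025}) = 0.85, so δ = z_{0.025} + z_{0.15} = 1.960 + 1.036 = 2.996.
(The Φ(−δ − z_{α/2}) term is vanishingly small for δ > 0 and is dropped in the standard sample-size formula.)
δ = d·√n ⇒ n = (δ/d)² = (2.996 / 0.7568)² = 15.68.
Rounding up, n = 16.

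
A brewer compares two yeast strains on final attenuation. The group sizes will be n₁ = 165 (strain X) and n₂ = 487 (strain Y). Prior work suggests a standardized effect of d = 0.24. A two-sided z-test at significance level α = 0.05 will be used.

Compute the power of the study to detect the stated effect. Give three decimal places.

Power ≈ 0.759

Noncentrality parameter: δ = d / √(1/n₁ + 1/n₂) = 0.24 / √(1/165 + 1/487) = 2.6644
Two-sided α = 0.05 → critical value z_{0.025} = 1.960.
Power = Φ(δ − 1.960) + Φ(−δ − 1.960) = Φ(0.704) + Φ(-4.624) = 0.7594 + 0.0000 = 0.7594.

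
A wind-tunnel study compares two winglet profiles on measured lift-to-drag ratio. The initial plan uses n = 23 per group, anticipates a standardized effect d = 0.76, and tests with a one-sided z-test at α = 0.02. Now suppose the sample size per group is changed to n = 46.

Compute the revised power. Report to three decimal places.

With n = 46 per group: δ = d·√(n/2) = 0.76 × √(46/2) = 3.6448. Critical value z_{0.02} = 2.054.
Revised power = Φ(δ − 2.054) = Φ(1.591) = 0.9442.

Power ≈ 0.944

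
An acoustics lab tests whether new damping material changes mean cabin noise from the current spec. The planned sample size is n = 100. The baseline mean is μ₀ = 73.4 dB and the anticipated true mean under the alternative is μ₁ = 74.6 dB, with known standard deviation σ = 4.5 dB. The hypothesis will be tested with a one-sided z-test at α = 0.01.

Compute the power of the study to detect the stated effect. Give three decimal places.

Power ≈ 0.633

Standardized effect: d = |μ₁ − μ₀| / σ = |74.6 − 73.4| / 4.5 = 0.2667
Noncentrality parameter: δ = d·√n = 0.2667 × √100 = 2.6667
Critical value for a one-sided test at α = 0.01: z_α = 2.326.
Power = P(Z > 2.326 − δ) = Φ(0.340) = 0.6332.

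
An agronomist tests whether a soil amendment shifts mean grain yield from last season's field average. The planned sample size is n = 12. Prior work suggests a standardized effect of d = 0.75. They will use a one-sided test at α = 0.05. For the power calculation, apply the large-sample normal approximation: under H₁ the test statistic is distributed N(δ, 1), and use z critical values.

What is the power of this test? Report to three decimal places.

Power ≈ 0.830

Noncentrality parameter: δ = d·√n = 0.75 × √12 = 2.5981
Critical value for a one-sided test at α = 0.05: z_α = 1.645.
Power = P(Z > 1.645 − δ) = Φ(0.953) = 0.8298.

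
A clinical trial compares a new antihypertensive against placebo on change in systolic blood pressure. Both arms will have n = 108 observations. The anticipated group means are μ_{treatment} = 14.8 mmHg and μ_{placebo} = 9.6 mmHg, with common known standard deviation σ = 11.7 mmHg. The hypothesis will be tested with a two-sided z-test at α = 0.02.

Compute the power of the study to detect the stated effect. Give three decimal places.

Power ≈ 0.826

Standardized effect: d = |μ_{treatment} − μ_{placebo}| / σ = |14.8 − 9.6| / 11.7 = 0.4444
Noncentrality parameter: λ = d·√(n/2) = 0.4444 × √(108/2) = 3.2660
Critical value for a two-sided test at α = 0.02: z_{α/2} = 2.326.
Power = Φ(λ − 2.326) + Φ(−λ − 2.326) = Φ(0.940) + Φ(-5.592) = 0.8263 + 0.0000 = 0.8263.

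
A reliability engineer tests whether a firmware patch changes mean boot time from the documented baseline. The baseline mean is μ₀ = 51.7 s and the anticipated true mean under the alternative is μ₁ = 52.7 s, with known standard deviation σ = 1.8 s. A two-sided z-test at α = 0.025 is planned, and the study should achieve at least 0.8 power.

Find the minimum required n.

Standardized effect: d = |μ₁ − μ₀| / σ = |52.7 − 51.7| / 1.8 = 0.5556
Set Φ(δ − 2.241) = 0.8; then δ − 2.241 = Φ⁻¹(0.8) = 0.842, giving δ = 3.083.
(For δ > 0 the lower-tail rejection region contributes negligibly to power, so the one-term inversion is standard.)
δ = d·√n ⇒ n = (δ/d)² = (3.083 / 0.5556)² = 30.80.
Rounding up, n = 31.

n = 31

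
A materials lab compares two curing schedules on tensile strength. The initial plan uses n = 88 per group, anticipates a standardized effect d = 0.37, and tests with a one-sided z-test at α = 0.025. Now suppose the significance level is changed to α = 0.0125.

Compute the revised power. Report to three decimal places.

Power ≈ 0.584

δ = d·√(n/2) = 0.37 × √(88/2) = 2.4543 (unchanged). New critical value: z_{0.0125} = 2.241.
Revised power = P(Z > 2.241 − δ) = Φ(0.213) = 0.5843.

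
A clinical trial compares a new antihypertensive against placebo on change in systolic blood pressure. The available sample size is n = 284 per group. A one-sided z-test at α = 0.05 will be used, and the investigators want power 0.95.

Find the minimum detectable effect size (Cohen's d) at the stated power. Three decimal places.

Need Φ(δ − 1.645) = 0.95, so δ = 1.645 + 1.645 = 3.290.
δ = d·√(n/2) ⇒ d = δ/√(n/2) = 3.290/√(284/2) = 0.2761.

d ≈ 0.276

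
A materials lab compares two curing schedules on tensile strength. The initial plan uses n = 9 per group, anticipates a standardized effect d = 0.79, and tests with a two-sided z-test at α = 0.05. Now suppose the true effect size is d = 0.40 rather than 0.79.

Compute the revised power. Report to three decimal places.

With d = 0.40: δ = d·√(n/2) = 0.40 × √(9/2) = 0.8485. Critical value z_{0.025} = 1.960.
Revised power = Φ(δ − 1.960) + Φ(−δ − 1.960) = Φ(-1.111) + Φ(-2.808) = 0.1332 + 0.0025 = 0.1357.

Power ≈ 0.136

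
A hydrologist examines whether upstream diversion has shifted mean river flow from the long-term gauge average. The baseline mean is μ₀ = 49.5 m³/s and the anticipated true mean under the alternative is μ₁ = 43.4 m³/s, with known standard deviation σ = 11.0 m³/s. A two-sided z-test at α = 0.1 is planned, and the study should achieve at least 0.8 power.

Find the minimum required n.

n = 21

Standardized effect: d = |μ₁ − μ₀| / σ = |43.4 − 49.5| / 11.0 = 0.5545
Set Φ(δ − 1.645) = 0.8; then δ − 1.645 = Φ⁻¹(0.8) = 0.842, giving δ = 2.486.
(For δ > 0 the lower-tail rejection region contributes negligibly to power, so the one-term inversion is standard.)
δ = d·√n ⇒ n = (δ/d)² = (2.486 / 0.5545)² = 20.10.
Round up to the next whole unit.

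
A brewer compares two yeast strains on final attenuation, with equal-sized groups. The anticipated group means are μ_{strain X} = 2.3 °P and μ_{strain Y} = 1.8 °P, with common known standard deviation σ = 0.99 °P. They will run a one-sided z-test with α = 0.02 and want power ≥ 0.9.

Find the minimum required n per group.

Standardized effect: d = |μ_{strain X} − μ_{strain Y}| / σ = |2.3 − 1.8| / 0.99 = 0.5051
Set Φ(δ − 2.054) = 0.9; then δ − 2.054 = Φ⁻¹(0.9) = 1.282, giving δ = 3.335.
δ = d·√(n/2) ⇒ n = 2(δ/d)² = 2 × (3.335 / 0.5051)² = 87.22.
Rounding up, n = 88 per group.

n = 88 per group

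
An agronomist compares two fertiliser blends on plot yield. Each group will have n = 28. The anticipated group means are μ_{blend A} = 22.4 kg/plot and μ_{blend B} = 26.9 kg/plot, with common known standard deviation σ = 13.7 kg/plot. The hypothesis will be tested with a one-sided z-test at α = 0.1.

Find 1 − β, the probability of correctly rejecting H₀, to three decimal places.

Power ≈ 0.479

Standardized effect: d = |μ_{blend A} − μ_{blend B}| / σ = |22.4 − 26.9| / 13.7 = 0.3285
Noncentrality parameter: λ = d·√(n/2) = 0.3285 × √(28/2) = 1.2290
Critical value for a one-sided test at α = 0.1: z_α = 1.282.
Power = P(Z > 1.282 − λ) = Φ(-0.053) = 0.4790.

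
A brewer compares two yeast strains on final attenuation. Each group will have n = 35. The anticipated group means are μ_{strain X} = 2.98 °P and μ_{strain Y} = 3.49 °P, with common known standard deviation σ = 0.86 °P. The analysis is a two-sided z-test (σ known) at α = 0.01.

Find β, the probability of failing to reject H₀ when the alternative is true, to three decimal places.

Standardized effect: d = |μ_{strain X} − μ_{strain Y}| / σ = |2.98 − 3.49| / 0.86 = 0.5930
Noncentrality parameter: δ = d·√(n/2) = 0.5930 × √(35/2) = 2.4808
Two-sided α = 0.01 → critical value z_{0.005} = 2.576.
Power = Φ(δ − 2.576) + Φ(−δ − 2.576) = Φ(-0.095) + Φ(-5.057) = 0.4621 + 0.0000 = 0.4621.
Type II error: β = 1 − power = 1 − 0.4621 = 0.5379.

β ≈ 0.538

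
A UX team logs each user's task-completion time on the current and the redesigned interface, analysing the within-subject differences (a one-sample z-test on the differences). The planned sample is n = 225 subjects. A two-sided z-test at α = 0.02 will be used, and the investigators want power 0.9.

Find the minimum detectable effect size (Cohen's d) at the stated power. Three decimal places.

d ≈ 0.241

Need Φ(δ − 2.326) = 0.9, so δ = 2.326 + 1.282 = 3.608.
(The second rejection-region term Φ(−δ − z_{α/2}) is negligible and dropped.)
δ = d·√n ⇒ d = δ/√n = 3.608/√225 = 0.2405.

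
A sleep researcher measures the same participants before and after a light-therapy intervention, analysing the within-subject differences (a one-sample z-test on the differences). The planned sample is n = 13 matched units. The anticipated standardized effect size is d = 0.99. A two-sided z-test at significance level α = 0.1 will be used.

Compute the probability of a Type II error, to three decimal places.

β ≈ 0.027

Noncentrality parameter: δ = d·√n = 0.99 × √13 = 3.5695
Two-sided α = 0.1 → critical value z_{0.05} = 1.645.
Power = Φ(δ − 1.645) + Φ(−δ − 1.645) = Φ(1.925) + Φ(-5.214) = 0.9729 + 0.0000 = 0.9729.
Type II error: β = 1 − power = 1 − 0.9729 = 0.0271.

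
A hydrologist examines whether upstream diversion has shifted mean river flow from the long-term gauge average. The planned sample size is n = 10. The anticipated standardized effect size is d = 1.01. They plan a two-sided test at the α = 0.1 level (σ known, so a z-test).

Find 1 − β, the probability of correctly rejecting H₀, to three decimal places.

Noncentrality parameter: δ = d·√n = 1.01 × √10 = 3.1939
Two-sided α = 0.1 → critical value z_{0.05} = 1.645.
Power = Φ(δ − 1.645) + Φ(−δ − 1.645) = Φ(1.549) + Φ(-4.839) = 0.9393 + 0.0000 = 0.9393.

Power ≈ 0.939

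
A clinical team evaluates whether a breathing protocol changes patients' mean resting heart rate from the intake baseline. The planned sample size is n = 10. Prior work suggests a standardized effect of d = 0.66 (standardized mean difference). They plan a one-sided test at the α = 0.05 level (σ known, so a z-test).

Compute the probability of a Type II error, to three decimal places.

β ≈ 0.329

Noncentrality parameter: λ = d·√n = 0.66 × √10 = 2.0871
Critical value for a one-sided test at α = 0.05: z_α = 1.645.
Power = P(Z > 1.645 − λ) = Φ(0.442) = 0.6708.
Type II error: β = 1 − power = 1 − 0.6708 = 0.3292.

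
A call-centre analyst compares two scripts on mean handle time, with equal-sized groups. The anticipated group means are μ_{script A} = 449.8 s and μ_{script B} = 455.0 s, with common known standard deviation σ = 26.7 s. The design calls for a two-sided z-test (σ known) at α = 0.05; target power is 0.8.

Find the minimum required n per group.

Standardized effect: d = |μ_{script A} − μ_{script B}| / σ = |449.8 − 455.0| / 26.7 = 0.1948
Set Φ(δ − 1.960) = 0.8; then δ − 1.960 = Φ⁻¹(0.8) = 0.842, giving δ = 2.802.
(For δ > 0 the lower-tail rejection region contributes negligibly to power, so the one-term inversion is standard.)
δ = d·√(n/2) ⇒ n = 2(δ/d)² = 2 × (2.802 / 0.1948)² = 413.86.
Round up to the next whole unit.

n = 414 per group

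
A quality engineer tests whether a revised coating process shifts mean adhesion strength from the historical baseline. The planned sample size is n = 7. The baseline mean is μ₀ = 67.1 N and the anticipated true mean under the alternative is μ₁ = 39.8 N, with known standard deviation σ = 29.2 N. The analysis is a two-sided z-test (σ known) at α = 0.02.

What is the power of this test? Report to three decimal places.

Power ≈ 0.559

Standardized effect: d = |μ₁ − μ₀| / σ = |39.8 − 67.1| / 29.2 = 0.9349
Noncentrality parameter: δ = d·√n = 0.9349 × √7 = 2.4736
Critical value for a two-sided test at α = 0.02: z_{α/2} = 2.326.
Power = Φ(δ − 2.326) + Φ(−δ − 2.326) = Φ(0.147) + Φ(-4.800) = 0.5585 + 0.0000 = 0.5585.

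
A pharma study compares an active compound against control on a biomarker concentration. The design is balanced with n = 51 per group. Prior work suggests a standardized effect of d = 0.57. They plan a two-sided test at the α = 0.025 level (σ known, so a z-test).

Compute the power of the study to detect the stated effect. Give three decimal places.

Power ≈ 0.738

Noncentrality parameter: δ = d·√(n/2) = 0.57 × √(51/2) = 2.8784
Two-sided α = 0.025 → critical value z_{0.0125} = 2.241.
Power = Φ(δ − 2.241) + Φ(−δ − 2.241) = Φ(0.637) + Φ(-5.120) = 0.7379 + 0.0000 = 0.7379.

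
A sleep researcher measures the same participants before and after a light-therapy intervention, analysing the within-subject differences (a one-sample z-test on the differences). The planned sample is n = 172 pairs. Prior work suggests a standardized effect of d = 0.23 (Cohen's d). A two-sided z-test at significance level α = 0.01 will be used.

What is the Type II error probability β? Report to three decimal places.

β ≈ 0.330

Noncentrality parameter: δ = d·√n = 0.23 × √172 = 3.0164
Critical value for a two-sided test at α = 0.01: z_{α/2} = 2.576.
Power = Φ(δ − 2.576) + Φ(−δ − 2.576) = Φ(0.441) + Φ(-5.592) = 0.6702 + 0.0000 = 0.6702.
Type II error: β = 1 − power = 1 − 0.6702 = 0.3298.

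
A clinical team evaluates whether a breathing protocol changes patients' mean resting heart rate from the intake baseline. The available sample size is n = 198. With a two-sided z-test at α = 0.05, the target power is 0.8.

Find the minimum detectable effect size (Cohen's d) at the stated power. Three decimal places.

Required noncentrality: δ = z_{0.025} + z_{0.20} = 1.960 + 0.842 = 2.802.
(Lower-tail contribution to power is negligible for δ > 0.)
δ = d·√n ⇒ d = δ/√n = 2.802/√198 = 0.1991.

d ≈ 0.199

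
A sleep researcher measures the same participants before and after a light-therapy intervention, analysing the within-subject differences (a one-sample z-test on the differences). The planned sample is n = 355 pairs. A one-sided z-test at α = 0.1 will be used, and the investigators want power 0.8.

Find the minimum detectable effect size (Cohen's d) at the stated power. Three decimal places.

d ≈ 0.113

Need Φ(δ − 1.282) = 0.8, so δ = 1.282 + 0.842 = 2.123.
δ = d·√n ⇒ d = δ/√n = 2.123/√355 = 0.1127.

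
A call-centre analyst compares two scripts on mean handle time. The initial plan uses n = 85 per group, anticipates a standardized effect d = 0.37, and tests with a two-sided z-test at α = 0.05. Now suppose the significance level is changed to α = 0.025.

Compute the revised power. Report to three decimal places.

Power ≈ 0.568

δ = d·√(n/2) = 0.37 × √(85/2) = 2.4121 (unchanged). New critical value: z_{0.0125} = 2.241.
Revised power = Φ(δ − 2.241) + Φ(−δ − 2.241) = Φ(0.171) + Φ(-4.654) = 0.5678 + 0.0000 = 0.5678.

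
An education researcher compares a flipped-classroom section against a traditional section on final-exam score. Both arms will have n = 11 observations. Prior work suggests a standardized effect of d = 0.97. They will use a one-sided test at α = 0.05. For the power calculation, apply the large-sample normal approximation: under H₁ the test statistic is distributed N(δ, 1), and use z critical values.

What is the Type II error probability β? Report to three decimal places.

Noncentrality parameter: δ = d·√(n/2) = 0.97 × √(11/2) = 2.2749
Critical value for a one-sided test at α = 0.05: z_α = 1.645.
Power = P(Z > 1.645 − δ) = Φ(0.630) = 0.7357.
Type II error: β = 1 − power = 1 − 0.7357 = 0.2643.

β ≈ 0.264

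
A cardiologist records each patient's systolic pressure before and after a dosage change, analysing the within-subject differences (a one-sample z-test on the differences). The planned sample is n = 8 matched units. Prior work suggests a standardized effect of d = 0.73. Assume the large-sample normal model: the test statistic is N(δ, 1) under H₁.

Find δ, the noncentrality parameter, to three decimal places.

The noncentrality parameter scales effect size by the design's sample-size factor: δ = d·√n = 0.73 × √8 = 2.0648

δ ≈ 2.065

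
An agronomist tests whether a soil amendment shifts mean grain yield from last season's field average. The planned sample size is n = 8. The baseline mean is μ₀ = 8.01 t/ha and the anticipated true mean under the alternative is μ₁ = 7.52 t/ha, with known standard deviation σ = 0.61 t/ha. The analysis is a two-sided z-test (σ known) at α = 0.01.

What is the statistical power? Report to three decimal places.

Standardized effect: d = |μ₁ − μ₀| / σ = |7.52 − 8.01| / 0.61 = 0.8033
Noncentrality parameter: δ = d·√n = 0.8033 × √8 = 2.2720
Two-sided α = 0.01 → critical value z_{0.005} = 2.576.
Power = Φ(δ − 2.576) + Φ(−δ − 2.576) = Φ(-0.304) + Φ(-4.848) = 0.3806 + 0.0000 = 0.3806.

Power ≈ 0.381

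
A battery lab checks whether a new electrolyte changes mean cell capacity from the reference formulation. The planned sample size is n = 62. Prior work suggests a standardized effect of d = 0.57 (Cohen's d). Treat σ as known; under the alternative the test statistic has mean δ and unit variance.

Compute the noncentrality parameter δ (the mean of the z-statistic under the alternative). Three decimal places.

δ = d·√n = 0.57 × √62 = 4.4882

δ ≈ 4.488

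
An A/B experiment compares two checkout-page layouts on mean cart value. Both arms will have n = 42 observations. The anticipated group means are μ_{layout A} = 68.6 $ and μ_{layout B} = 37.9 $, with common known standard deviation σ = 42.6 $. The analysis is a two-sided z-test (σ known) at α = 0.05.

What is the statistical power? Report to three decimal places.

Standardized effect: d = |μ_{layout A} − μ_{layout B}| / σ = |68.6 − 37.9| / 42.6 = 0.7207
Noncentrality parameter: δ = d·√(n/2) = 0.7207 × √(42/2) = 3.3025
Two-sided α = 0.05 → critical value z_{0.025} = 1.960.
Power = Φ(δ − 1.960) + Φ(−δ − 1.960) = Φ(1.343) + Φ(-5.262) = 0.9103 + 0.0000 = 0.9103.

Power ≈ 0.910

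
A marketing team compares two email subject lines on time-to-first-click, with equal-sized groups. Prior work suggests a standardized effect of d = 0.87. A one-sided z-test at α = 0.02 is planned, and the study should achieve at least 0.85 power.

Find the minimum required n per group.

For power 0.85 need Φ(δ − z_{0.02}) = 0.85, so δ = z_{0.02} + z_{0.15} = 2.054 + 1.036 = 3.090.
δ = d·√(n/2) ⇒ n = 2(δ/d)² = 2 × (3.090 / 0.87)² = 25.23.
Rounding up, n = 26 per group.

n = 26 per group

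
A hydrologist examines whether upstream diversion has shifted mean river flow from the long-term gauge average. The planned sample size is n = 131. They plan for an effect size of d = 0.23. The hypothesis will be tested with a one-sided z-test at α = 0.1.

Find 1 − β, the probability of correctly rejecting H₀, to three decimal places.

Power ≈ 0.912

Noncentrality parameter: λ = d·√n = 0.23 × √131 = 2.6325
Critical value for a one-sided test at α = 0.1: z_α = 1.282.
Power = P(Z > 1.282 − λ) = Φ(1.351) = 0.9116.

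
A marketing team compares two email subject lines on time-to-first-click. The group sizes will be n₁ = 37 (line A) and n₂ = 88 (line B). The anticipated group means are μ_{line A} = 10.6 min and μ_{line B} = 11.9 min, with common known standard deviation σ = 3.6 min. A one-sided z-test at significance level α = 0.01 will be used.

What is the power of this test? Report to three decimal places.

Power ≈ 0.314

Standardized effect: d = |μ_{line A} − μ_{line B}| / σ = |10.6 − 11.9| / 3.6 = 0.3611
Noncentrality parameter: δ = d / √(1/n₁ + 1/n₂) = 0.3611 / √(1/37 + 1/88) = 1.8430
One-sided α = 0.01 → critical value z_{0.01} = 2.326.
Power = Φ(δ − 2.326) = Φ(-0.483) = 0.3144.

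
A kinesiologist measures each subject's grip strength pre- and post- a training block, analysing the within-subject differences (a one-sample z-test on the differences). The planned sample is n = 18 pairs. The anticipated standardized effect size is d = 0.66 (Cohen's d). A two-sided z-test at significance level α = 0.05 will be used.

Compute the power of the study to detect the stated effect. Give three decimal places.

Power ≈ 0.800

Noncentrality parameter: δ = d·√n = 0.66 × √18 = 2.8001
Critical value for a two-sided test at α = 0.05: z_{α/2} = 1.960.
Power = Φ(δ − 1.960) + Φ(−δ − 1.960) = Φ(0.840) + Φ(-4.760) = 0.7996 + 0.0000 = 0.7996.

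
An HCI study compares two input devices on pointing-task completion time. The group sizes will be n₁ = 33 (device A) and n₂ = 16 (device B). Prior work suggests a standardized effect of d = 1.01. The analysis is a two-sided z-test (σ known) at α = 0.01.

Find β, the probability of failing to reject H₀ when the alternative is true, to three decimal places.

β ≈ 0.230

Noncentrality parameter: δ = d / √(1/n₁ + 1/n₂) = 1.01 / √(1/33 + 1/16) = 3.3154
Two-sided α = 0.01 → critical value z_{0.005} = 2.576.
Power = Φ(δ − 2.576) + Φ(−δ − 2.576) = Φ(0.740) + Φ(-5.891) = 0.7702 + 0.0000 = 0.7702.
Type II error: β = 1 − power = 1 − 0.7702 = 0.2298.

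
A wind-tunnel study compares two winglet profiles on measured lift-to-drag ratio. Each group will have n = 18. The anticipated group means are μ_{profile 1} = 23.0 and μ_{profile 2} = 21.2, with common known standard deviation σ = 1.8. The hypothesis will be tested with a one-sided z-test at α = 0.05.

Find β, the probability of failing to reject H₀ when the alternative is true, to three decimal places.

Standardized effect: d = |μ_{profile 1} − μ_{profile 2}| / σ = |23.0 − 21.2| / 1.8 = 1.0000
Noncentrality parameter: δ = d·√(n/2) = 1.0000 × √(18/2) = 3.0000
One-sided α = 0.05 → critical value z_{0.05} = 1.645.
Power = P(Z > 1.645 − δ) = Φ(1.355) = 0.9123.
Type II error: β = 1 − power = 1 − 0.9123 = 0.0877.

β ≈ 0.088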